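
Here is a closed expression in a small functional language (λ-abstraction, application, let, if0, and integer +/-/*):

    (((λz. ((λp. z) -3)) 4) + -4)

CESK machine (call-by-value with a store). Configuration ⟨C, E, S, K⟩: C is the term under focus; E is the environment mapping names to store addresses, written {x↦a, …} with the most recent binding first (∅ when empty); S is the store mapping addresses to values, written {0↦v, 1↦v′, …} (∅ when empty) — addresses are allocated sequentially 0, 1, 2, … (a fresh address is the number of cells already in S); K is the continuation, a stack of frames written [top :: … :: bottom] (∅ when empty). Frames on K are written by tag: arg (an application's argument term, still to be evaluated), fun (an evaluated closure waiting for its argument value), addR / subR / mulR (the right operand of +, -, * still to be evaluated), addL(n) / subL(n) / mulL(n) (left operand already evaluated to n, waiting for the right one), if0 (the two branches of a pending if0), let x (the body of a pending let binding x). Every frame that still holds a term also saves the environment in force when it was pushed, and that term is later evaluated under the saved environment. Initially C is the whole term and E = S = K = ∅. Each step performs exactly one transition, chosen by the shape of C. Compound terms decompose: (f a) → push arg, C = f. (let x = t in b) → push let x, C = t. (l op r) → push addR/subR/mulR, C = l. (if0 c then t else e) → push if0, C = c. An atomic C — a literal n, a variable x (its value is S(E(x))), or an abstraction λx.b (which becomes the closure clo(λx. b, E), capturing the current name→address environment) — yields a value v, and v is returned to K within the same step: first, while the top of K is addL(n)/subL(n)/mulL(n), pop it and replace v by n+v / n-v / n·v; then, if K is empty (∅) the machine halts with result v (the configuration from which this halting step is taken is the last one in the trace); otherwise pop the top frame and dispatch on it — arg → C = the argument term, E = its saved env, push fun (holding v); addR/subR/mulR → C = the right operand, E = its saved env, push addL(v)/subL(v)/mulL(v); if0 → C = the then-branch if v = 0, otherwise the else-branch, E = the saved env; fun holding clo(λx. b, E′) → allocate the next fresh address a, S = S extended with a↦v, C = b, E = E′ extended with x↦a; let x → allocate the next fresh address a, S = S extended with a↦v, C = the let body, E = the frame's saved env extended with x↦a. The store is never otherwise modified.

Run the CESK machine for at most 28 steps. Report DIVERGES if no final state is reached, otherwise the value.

step 0: ⟨C=(((λz. ((λp. z) -3)) 4) + -4); E=∅; S=∅; K=∅⟩
step 1: ⟨C=((λz. ((λp. z) -3)) 4); E=∅; S=∅; K=[addR]⟩
step 2: ⟨C=(λz. ((λp. z) -3)); E=∅; S=∅; K=[arg :: addR]⟩
step 3: ⟨C=4; E=∅; S=∅; K=[fun :: addR]⟩
step 4: ⟨C=((λp. z) -3); E={z↦0}; S={0↦4}; K=[addR]⟩
step 5: ⟨C=(λp. z); E={z↦0}; S={0↦4}; K=[arg :: addR]⟩
step 6: ⟨C=-3; E={z↦0}; S={0↦4}; K=[fun :: addR]⟩
step 7: ⟨C=z; E={p↦1, z↦0}; S={0↦4, 1↦-3}; K=[addR]⟩
step 8: ⟨C=-4; E=∅; S={0↦4, 1↦-3}; K=[addL(4)]⟩
→ final value 0

Answer: 0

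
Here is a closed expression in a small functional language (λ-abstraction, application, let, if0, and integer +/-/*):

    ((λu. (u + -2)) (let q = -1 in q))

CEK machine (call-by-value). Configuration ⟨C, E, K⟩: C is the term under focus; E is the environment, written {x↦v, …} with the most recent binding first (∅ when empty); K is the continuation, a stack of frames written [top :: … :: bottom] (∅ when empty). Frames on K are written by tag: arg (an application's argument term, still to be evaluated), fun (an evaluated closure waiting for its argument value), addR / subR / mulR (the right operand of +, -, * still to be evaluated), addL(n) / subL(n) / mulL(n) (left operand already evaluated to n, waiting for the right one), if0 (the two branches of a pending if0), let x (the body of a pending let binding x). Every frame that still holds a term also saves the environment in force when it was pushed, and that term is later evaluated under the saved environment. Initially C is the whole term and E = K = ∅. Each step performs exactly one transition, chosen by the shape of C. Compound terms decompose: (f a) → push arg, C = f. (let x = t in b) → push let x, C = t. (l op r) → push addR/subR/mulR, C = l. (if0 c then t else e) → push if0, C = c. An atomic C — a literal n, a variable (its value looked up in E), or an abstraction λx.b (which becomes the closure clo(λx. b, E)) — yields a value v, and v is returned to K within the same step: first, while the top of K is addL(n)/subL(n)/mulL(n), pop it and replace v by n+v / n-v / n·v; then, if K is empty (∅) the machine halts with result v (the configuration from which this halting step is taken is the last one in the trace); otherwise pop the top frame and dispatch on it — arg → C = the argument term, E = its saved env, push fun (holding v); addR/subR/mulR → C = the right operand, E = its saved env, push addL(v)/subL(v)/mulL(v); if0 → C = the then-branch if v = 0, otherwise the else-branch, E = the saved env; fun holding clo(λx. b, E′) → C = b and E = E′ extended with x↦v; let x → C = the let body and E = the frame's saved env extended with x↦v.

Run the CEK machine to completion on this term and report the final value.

step 0: ⟨C=((λu. (u + -2)) (let q = -1 in q)); E=∅; K=∅⟩
step 1: ⟨C=(λu. (u + -2)); E=∅; K=[arg]⟩
step 2: ⟨C=(let q = -1 in q); E=∅; K=[fun]⟩
step 3: ⟨C=-1; E=∅; K=[let q :: fun]⟩
step 4: ⟨C=q; E={q↦-1}; K=[fun]⟩
step 5: ⟨C=(u + -2); E={u↦-1}; K=∅⟩
step 6: ⟨C=u; E={u↦-1}; K=[addR]⟩
step 7: ⟨C=-2; E={u↦-1}; K=[addL(-1)]⟩
→ final value -3

Answer: -3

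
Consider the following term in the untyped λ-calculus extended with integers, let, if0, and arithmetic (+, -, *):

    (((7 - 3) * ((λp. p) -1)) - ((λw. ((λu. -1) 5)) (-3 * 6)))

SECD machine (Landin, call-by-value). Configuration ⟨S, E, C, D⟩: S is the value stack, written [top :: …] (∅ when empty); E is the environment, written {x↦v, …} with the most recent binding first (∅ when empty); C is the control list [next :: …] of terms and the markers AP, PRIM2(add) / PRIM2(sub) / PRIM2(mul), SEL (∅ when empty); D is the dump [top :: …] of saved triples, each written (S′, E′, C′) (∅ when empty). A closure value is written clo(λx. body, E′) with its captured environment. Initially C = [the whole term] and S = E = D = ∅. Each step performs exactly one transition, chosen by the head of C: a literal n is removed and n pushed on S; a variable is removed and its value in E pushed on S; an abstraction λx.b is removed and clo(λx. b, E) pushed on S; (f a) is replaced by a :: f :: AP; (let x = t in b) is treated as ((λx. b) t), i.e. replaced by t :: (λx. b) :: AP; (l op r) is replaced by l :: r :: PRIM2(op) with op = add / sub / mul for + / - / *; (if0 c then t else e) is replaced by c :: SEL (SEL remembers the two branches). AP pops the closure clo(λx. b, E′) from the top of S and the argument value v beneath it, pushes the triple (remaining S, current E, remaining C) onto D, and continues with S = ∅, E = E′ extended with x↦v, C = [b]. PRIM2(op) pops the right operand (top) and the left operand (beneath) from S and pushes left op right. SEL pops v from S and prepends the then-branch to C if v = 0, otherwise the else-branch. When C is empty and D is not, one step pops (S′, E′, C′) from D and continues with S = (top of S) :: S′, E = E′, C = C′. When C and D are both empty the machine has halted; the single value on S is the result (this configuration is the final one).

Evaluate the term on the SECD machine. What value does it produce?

Answer: -3

Derivation:
0. <S=∅, E=∅, C=[(((7 - 3) * ((λp. p) -1)) - ((λw. ((λu. -1) 5)) (-3 * 6)))], D=∅>
1. <S=∅, E=∅, C=[((7 - 3) * ((λp. p) -1)) :: ((λw. ((λu. -1) 5)) (-3 * 6)) :: PRIM2(sub)], D=∅>
2. <S=∅, E=∅, C=[(7 - 3) :: ((λp. p) -1) :: PRIM2(mul) :: ((λw. ((λu. -1) 5)) (-3 * 6)) :: PRIM2(sub)], D=∅>
3. <S=∅, E=∅, C=[7 :: 3 :: PRIM2(sub) :: ((λp. p) -1) :: PRIM2(mul) :: ((λw. ((λu. -1) 5)) (-3 * 6)) :: PRIM2(sub)], D=∅>
4. <S=[7], E=∅, C=[3 :: PRIM2(sub) :: ((λp. p) -1) :: PRIM2(mul) :: ((λw. ((λu. -1) 5)) (-3 * 6)) :: PRIM2(sub)], D=∅>
5. <S=[3 :: 7], E=∅, C=[PRIM2(sub) :: ((λp. p) -1) :: PRIM2(mul) :: ((λw. ((λu. -1) 5)) (-3 * 6)) :: PRIM2(sub)], D=∅>
6. <S=[4], E=∅, C=[((λp. p) -1) :: PRIM2(mul) :: ((λw. ((λu. -1) 5)) (-3 * 6)) :: PRIM2(sub)], D=∅>
7. <S=[4], E=∅, C=[-1 :: (λp. p) :: AP :: PRIM2(mul) :: ((λw. ((λu. -1) 5)) (-3 * 6)) :: PRIM2(sub)], D=∅>
8. <S=[-1 :: 4], E=∅, C=[(λp. p) :: AP :: PRIM2(mul) :: ((λw. ((λu. -1) 5)) (-3 * 6)) :: PRIM2(sub)], D=∅>
9. <S=[clo(λp. p, ∅) :: -1 :: 4], E=∅, C=[AP :: PRIM2(mul) :: ((λw. ((λu. -1) 5)) (-3 * 6)) :: PRIM2(sub)], D=∅>
10. <S=∅, E={p↦-1}, C=[p], D=[([4], ∅, [PRIM2(mul) :: ((λw. ((λu. -1) 5)) (-3 * 6)) :: PRIM2(sub)])]>
11. <S=[-1], E={p↦-1}, C=∅, D=[([4], ∅, [PRIM2(mul) :: ((λw. ((λu. -1) 5)) (-3 * 6)) :: PRIM2(sub)])]>
12. <S=[-1 :: 4], E=∅, C=[PRIM2(mul) :: ((λw. ((λu. -1) 5)) (-3 * 6)) :: PRIM2(sub)], D=∅>
13. <S=[-4], E=∅, C=[((λw. ((λu. -1) 5)) (-3 * 6)) :: PRIM2(sub)], D=∅>
14. <S=[-4], E=∅, C=[(-3 * 6) :: (λw. ((λu. -1) 5)) :: AP :: PRIM2(sub)], D=∅>
15. <S=[-4], E=∅, C=[-3 :: 6 :: PRIM2(mul) :: (λw. ((λu. -1) 5)) :: AP :: PRIM2(sub)], D=∅>
16. <S=[-3 :: -4], E=∅, C=[6 :: PRIM2(mul) :: (λw. ((λu. -1) 5)) :: AP :: PRIM2(sub)], D=∅>
17. <S=[6 :: -3 :: -4], E=∅, C=[PRIM2(mul) :: (λw. ((λu. -1) 5)) :: AP :: PRIM2(sub)], D=∅>
18. <S=[-18 :: -4], E=∅, C=[(λw. ((λu. -1) 5)) :: AP :: PRIM2(sub)], D=∅>
19. <S=[clo(λw. ((λu. -1) 5), ∅) :: -18 :: -4], E=∅, C=[AP :: PRIM2(sub)], D=∅>
20. <S=∅, E={w↦-18}, C=[((λu. -1) 5)], D=[([-4], ∅, [PRIM2(sub)])]>
21. <S=∅, E={w↦-18}, C=[5 :: (λu. -1) :: AP], D=[([-4], ∅, [PRIM2(sub)])]>
22. <S=[5], E={w↦-18}, C=[(λu. -1) :: AP], D=[([-4], ∅, [PRIM2(sub)])]>
23. <S=[clo(λu. -1, {w↦-18}) :: 5], E={w↦-18}, C=[AP], D=[([-4], ∅, [PRIM2(sub)])]>
24. <S=∅, E={u↦5, w↦-18}, C=[-1], D=[(∅, {w↦-18}, ∅) :: ([-4], ∅, [PRIM2(sub)])]>
25. <S=[-1], E={u↦5, w↦-18}, C=∅, D=[(∅, {w↦-18}, ∅) :: ([-4], ∅, [PRIM2(sub)])]>
26. <S=[-1], E={w↦-18}, C=∅, D=[([-4], ∅, [PRIM2(sub)])]>
27. <S=[-1 :: -4], E=∅, C=[PRIM2(sub)], D=∅>
28. <S=[-3], E=∅, C=∅, D=∅>
→ final value -3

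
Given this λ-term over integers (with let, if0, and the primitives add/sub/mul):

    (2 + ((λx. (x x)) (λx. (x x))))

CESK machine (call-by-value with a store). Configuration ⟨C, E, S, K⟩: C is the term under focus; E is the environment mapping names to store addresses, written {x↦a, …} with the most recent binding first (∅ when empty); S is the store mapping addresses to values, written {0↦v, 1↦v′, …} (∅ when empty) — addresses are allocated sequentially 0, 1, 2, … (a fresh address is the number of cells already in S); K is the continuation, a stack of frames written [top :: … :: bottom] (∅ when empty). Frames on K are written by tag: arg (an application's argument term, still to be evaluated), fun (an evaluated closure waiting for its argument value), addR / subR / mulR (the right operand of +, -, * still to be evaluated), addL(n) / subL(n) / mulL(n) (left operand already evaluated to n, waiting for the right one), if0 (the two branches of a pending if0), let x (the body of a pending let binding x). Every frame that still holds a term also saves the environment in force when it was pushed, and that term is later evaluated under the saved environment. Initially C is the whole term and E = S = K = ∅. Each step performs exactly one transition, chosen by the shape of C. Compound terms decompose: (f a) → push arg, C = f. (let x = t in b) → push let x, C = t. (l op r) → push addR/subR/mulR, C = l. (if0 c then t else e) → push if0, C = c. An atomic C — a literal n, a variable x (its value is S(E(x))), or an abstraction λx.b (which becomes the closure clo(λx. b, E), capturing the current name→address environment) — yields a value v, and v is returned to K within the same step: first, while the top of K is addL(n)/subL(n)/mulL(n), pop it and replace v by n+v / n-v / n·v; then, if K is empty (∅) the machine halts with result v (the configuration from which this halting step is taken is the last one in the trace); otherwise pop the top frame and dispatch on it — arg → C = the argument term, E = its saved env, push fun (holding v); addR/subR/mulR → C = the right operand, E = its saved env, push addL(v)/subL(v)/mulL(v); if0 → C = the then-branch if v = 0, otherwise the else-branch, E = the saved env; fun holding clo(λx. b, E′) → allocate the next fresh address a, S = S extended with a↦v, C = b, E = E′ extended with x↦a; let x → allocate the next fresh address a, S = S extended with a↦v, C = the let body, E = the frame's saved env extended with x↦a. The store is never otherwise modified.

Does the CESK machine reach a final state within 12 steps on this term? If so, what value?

[0] <C=(2 + ((λx. (x x)) (λx. (x x)))), E=∅, S=∅, K=∅>
[1] <C=2, E=∅, S=∅, K=[addR]>
[2] <C=((λx. (x x)) (λx. (x x))), E=∅, S=∅, K=[addL(2)]>
[3] <C=(λx. (x x)), E=∅, S=∅, K=[arg :: addL(2)]>
[4] <C=(λx. (x x)), E=∅, S=∅, K=[fun :: addL(2)]>
[5] <C=(x x), E={x↦0}, S={0↦clo(λx. (x x), ∅)}, K=[addL(2)]>
[6] <C=x, E={x↦0}, S={0↦clo(λx. (x x), ∅)}, K=[arg :: addL(2)]>
[7] <C=x, E={x↦0}, S={0↦clo(λx. (x x), ∅)}, K=[fun :: addL(2)]>
[8] <C=(x x), E={x↦1}, S={0↦clo(λx. (x x), ∅), 1↦clo(λx. (x x), ∅)}, K=[addL(2)]>
[9] <C=x, E={x↦1}, S={0↦clo(λx. (x x), ∅), 1↦clo(λx. (x x), ∅)}, K=[arg :: addL(2)]>
[10] <C=x, E={x↦1}, S={0↦clo(λx. (x x), ∅), 1↦clo(λx. (x x), ∅)}, K=[fun :: addL(2)]>
[11] <C=(x x), E={x↦2}, S={0↦clo(λx. (x x), ∅), 1↦clo(λx. (x x), ∅), 2↦clo(λx. (x x), ∅)}, K=[addL(2)]>
[12] <C=x, E={x↦2}, S={0↦clo(λx. (x x), ∅), 1↦clo(λx. (x x), ∅), 2↦clo(λx. (x x), ∅)}, K=[arg :: addL(2)]>
→ 12 transitions taken and the configuration is still not final: no result within 12 steps

Answer: DIVERGES (no final state within 12 steps)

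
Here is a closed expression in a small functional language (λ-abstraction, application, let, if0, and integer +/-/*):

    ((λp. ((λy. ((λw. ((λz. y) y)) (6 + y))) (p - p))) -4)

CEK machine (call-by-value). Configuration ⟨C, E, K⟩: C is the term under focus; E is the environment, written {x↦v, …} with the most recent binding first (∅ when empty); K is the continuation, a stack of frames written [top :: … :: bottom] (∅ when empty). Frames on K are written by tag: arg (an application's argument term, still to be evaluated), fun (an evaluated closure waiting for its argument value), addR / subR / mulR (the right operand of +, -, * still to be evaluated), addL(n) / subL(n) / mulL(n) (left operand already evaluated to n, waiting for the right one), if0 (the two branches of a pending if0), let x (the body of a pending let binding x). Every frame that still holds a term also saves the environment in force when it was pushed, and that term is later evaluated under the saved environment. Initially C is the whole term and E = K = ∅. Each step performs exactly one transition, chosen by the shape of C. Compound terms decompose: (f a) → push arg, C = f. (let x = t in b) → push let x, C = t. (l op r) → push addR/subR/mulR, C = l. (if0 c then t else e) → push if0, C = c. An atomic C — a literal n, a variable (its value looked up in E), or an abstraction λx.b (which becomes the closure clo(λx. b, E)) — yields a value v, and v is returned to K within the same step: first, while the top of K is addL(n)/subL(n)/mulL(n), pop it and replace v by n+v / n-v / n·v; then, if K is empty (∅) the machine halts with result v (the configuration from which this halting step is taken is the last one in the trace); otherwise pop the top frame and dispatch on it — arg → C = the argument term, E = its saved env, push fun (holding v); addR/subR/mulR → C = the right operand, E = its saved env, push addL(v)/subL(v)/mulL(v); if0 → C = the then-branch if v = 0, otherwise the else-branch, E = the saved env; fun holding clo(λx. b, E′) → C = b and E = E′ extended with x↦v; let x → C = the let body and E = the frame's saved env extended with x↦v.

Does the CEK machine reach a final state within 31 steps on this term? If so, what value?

t=0: <C=((λp. ((λy. ((λw. ((λz. y) y)) (6 + y))) (p - p))) -4), E=∅, K=∅>
t=1: <C=(λp. ((λy. ((λw. ((λz. y) y)) (6 + y))) (p - p))), E=∅, K=[arg]>
t=2: <C=-4, E=∅, K=[fun]>
t=3: <C=((λy. ((λw. ((λz. y) y)) (6 + y))) (p - p)), E={p↦-4}, K=∅>
t=4: <C=(λy. ((λw. ((λz. y) y)) (6 + y))), E={p↦-4}, K=[arg]>
t=5: <C=(p - p), E={p↦-4}, K=[fun]>
t=6: <C=p, E={p↦-4}, K=[subR :: fun]>
t=7: <C=p, E={p↦-4}, K=[subL(-4) :: fun]>
t=8: <C=((λw. ((λz. y) y)) (6 + y)), E={y↦0, p↦-4}, K=∅>
t=9: <C=(λw. ((λz. y) y)), E={y↦0, p↦-4}, K=[arg]>
t=10: <C=(6 + y), E={y↦0, p↦-4}, K=[fun]>
t=11: <C=6, E={y↦0, p↦-4}, K=[addR :: fun]>
t=12: <C=y, E={y↦0, p↦-4}, K=[addL(6) :: fun]>
t=13: <C=((λz. y) y), E={w↦6, y↦0, p↦-4}, K=∅>
t=14: <C=(λz. y), E={w↦6, y↦0, p↦-4}, K=[arg]>
t=15: <C=y, E={w↦6, y↦0, p↦-4}, K=[fun]>
t=16: <C=y, E={z↦0, w↦6, y↦0, p↦-4}, K=∅>
→ final value 0

Answer: 0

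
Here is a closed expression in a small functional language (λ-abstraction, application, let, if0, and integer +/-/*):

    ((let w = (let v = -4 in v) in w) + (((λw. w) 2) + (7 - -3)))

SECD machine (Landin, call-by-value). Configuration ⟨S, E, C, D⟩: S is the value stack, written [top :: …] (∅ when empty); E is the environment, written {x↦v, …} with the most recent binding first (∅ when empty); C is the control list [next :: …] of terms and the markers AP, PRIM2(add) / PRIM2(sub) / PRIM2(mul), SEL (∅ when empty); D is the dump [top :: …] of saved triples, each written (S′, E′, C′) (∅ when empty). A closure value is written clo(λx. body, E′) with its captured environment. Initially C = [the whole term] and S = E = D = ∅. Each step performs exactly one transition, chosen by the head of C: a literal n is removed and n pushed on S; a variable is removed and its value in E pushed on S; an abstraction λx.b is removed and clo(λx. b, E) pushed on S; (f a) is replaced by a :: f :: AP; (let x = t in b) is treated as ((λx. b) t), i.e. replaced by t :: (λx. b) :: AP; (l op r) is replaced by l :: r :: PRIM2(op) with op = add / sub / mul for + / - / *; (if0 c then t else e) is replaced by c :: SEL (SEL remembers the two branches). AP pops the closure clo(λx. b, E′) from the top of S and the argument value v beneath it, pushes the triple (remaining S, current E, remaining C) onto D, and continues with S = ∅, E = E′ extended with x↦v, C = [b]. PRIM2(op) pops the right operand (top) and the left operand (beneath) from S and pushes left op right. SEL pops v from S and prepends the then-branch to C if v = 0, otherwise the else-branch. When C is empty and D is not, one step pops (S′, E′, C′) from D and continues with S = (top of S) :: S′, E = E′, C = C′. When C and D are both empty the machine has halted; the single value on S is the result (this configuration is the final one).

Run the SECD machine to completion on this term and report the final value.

step 0: ⟨S=∅; E=∅; C=[((let w = (let v = -4 in v) in w) + (((λw. w) 2) + (7 - -3)))]; D=∅⟩
step 1: ⟨S=∅; E=∅; C=[(let w = (let v = -4 in v) in w) :: (((λw. w) 2) + (7 - -3)) :: PRIM2(add)]; D=∅⟩
step 2: ⟨S=∅; E=∅; C=[(let v = -4 in v) :: (λw. w) :: AP :: (((λw. w) 2) + (7 - -3)) :: PRIM2(add)]; D=∅⟩
step 3: ⟨S=∅; E=∅; C=[-4 :: (λv. v) :: AP :: (λw. w) :: AP :: (((λw. w) 2) + (7 - -3)) :: PRIM2(add)]; D=∅⟩
step 4: ⟨S=[-4]; E=∅; C=[(λv. v) :: AP :: (λw. w) :: AP :: (((λw. w) 2) + (7 - -3)) :: PRIM2(add)]; D=∅⟩
step 5: ⟨S=[clo(λv. v, ∅) :: -4]; E=∅; C=[AP :: (λw. w) :: AP :: (((λw. w) 2) + (7 - -3)) :: PRIM2(add)]; D=∅⟩
step 6: ⟨S=∅; E={v↦-4}; C=[v]; D=[(∅, ∅, [(λw. w) :: AP :: (((λw. w) 2) + (7 - -3)) :: PRIM2(add)])]⟩
step 7: ⟨S=[-4]; E={v↦-4}; C=∅; D=[(∅, ∅, [(λw. w) :: AP :: (((λw. w) 2) + (7 - -3)) :: PRIM2(add)])]⟩
step 8: ⟨S=[-4]; E=∅; C=[(λw. w) :: AP :: (((λw. w) 2) + (7 - -3)) :: PRIM2(add)]; D=∅⟩
step 9: ⟨S=[clo(λw. w, ∅) :: -4]; E=∅; C=[AP :: (((λw. w) 2) + (7 - -3)) :: PRIM2(add)]; D=∅⟩
step 10: ⟨S=∅; E={w↦-4}; C=[w]; D=[(∅, ∅, [(((λw. w) 2) + (7 - -3)) :: PRIM2(add)])]⟩
step 11: ⟨S=[-4]; E={w↦-4}; C=∅; D=[(∅, ∅, [(((λw. w) 2) + (7 - -3)) :: PRIM2(add)])]⟩
step 12: ⟨S=[-4]; E=∅; C=[(((λw. w) 2) + (7 - -3)) :: PRIM2(add)]; D=∅⟩
step 13: ⟨S=[-4]; E=∅; C=[((λw. w) 2) :: (7 - -3) :: PRIM2(add) :: PRIM2(add)]; D=∅⟩
step 14: ⟨S=[-4]; E=∅; C=[2 :: (λw. w) :: AP :: (7 - -3) :: PRIM2(add) :: PRIM2(add)]; D=∅⟩
step 15: ⟨S=[2 :: -4]; E=∅; C=[(λw. w) :: AP :: (7 - -3) :: PRIM2(add) :: PRIM2(add)]; D=∅⟩
step 16: ⟨S=[clo(λw. w, ∅) :: 2 :: -4]; E=∅; C=[AP :: (7 - -3) :: PRIM2(add) :: PRIM2(add)]; D=∅⟩
step 17: ⟨S=∅; E={w↦2}; C=[w]; D=[([-4], ∅, [(7 - -3) :: PRIM2(add) :: PRIM2(add)])]⟩
step 18: ⟨S=[2]; E={w↦2}; C=∅; D=[([-4], ∅, [(7 - -3) :: PRIM2(add) :: PRIM2(add)])]⟩
step 19: ⟨S=[2 :: -4]; E=∅; C=[(7 - -3) :: PRIM2(add) :: PRIM2(add)]; D=∅⟩
step 20: ⟨S=[2 :: -4]; E=∅; C=[7 :: -3 :: PRIM2(sub) :: PRIM2(add) :: PRIM2(add)]; D=∅⟩
step 21: ⟨S=[7 :: 2 :: -4]; E=∅; C=[-3 :: PRIM2(sub) :: PRIM2(add) :: PRIM2(add)]; D=∅⟩
step 22: ⟨S=[-3 :: 7 :: 2 :: -4]; E=∅; C=[PRIM2(sub) :: PRIM2(add) :: PRIM2(add)]; D=∅⟩
step 23: ⟨S=[10 :: 2 :: -4]; E=∅; C=[PRIM2(add) :: PRIM2(add)]; D=∅⟩
step 24: ⟨S=[12 :: -4]; E=∅; C=[PRIM2(add)]; D=∅⟩
step 25: ⟨S=[8]; E=∅; C=∅; D=∅⟩
→ final value 8

Answer: 8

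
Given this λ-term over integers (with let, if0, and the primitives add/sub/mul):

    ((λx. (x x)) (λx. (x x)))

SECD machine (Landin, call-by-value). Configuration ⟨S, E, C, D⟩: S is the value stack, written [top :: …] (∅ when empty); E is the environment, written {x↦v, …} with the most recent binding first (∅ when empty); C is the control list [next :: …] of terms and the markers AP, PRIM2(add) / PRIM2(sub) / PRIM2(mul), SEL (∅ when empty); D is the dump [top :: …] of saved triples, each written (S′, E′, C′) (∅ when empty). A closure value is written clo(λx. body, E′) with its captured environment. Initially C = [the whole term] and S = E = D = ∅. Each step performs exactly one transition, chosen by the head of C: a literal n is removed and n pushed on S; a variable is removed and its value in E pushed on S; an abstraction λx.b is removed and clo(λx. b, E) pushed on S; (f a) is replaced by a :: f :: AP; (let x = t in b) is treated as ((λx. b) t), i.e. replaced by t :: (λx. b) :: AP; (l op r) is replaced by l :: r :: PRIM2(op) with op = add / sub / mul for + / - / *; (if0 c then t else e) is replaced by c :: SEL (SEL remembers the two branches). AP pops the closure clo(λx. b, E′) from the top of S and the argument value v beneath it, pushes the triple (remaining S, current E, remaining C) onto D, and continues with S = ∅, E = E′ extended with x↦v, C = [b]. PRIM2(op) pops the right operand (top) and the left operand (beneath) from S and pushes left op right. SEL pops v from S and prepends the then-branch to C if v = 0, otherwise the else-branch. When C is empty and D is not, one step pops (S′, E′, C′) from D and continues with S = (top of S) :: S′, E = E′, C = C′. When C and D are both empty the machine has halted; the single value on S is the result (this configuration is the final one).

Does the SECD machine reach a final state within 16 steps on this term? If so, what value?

Answer: DIVERGES (no final state within 16 steps)

Derivation:
0. ⟨S=∅; E=∅; C=[((λx. (x x)) (λx. (x x)))]; D=∅⟩
1. ⟨S=∅; E=∅; C=[(λx. (x x)) :: (λx. (x x)) :: AP]; D=∅⟩
2. ⟨S=[clo(λx. (x x), ∅)]; E=∅; C=[(λx. (x x)) :: AP]; D=∅⟩
3. ⟨S=[clo(λx. (x x), ∅) :: clo(λx. (x x), ∅)]; E=∅; C=[AP]; D=∅⟩
4. ⟨S=∅; E={x↦clo(λx. (x x), ∅)}; C=[(x x)]; D=[(∅, ∅, ∅)]⟩
5. ⟨S=∅; E={x↦clo(λx. (x x), ∅)}; C=[x :: x :: AP]; D=[(∅, ∅, ∅)]⟩
6. ⟨S=[clo(λx. (x x), ∅)]; E={x↦clo(λx. (x x), ∅)}; C=[x :: AP]; D=[(∅, ∅, ∅)]⟩
7. ⟨S=[clo(λx. (x x), ∅) :: clo(λx. (x x), ∅)]; E={x↦clo(λx. (x x), ∅)}; C=[AP]; D=[(∅, ∅, ∅)]⟩
8. ⟨S=∅; E={x↦clo(λx. (x x), ∅)}; C=[(x x)]; D=[(∅, {x↦clo(λx. (x x), ∅)}, ∅) :: (∅, ∅, ∅)]⟩
9. ⟨S=∅; E={x↦clo(λx. (x x), ∅)}; C=[x :: x :: AP]; D=[(∅, {x↦clo(λx. (x x), ∅)}, ∅) :: (∅, ∅, ∅)]⟩
10. ⟨S=[clo(λx. (x x), ∅)]; E={x↦clo(λx. (x x), ∅)}; C=[x :: AP]; D=[(∅, {x↦clo(λx. (x x), ∅)}, ∅) :: (∅, ∅, ∅)]⟩
11. ⟨S=[clo(λx. (x x), ∅) :: clo(λx. (x x), ∅)]; E={x↦clo(λx. (x x), ∅)}; C=[AP]; D=[(∅, {x↦clo(λx. (x x), ∅)}, ∅) :: (∅, ∅, ∅)]⟩
12. ⟨S=∅; E={x↦clo(λx. (x x), ∅)}; C=[(x x)]; D=[(∅, {x↦clo(λx. (x x), ∅)}, ∅) :: (∅, {x↦clo(λx. (x x), ∅)}, ∅) :: (∅, ∅, ∅)]⟩
13. ⟨S=∅; E={x↦clo(λx. (x x), ∅)}; C=[x :: x :: AP]; D=[(∅, {x↦clo(λx. (x x), ∅)}, ∅) :: (∅, {x↦clo(λx. (x x), ∅)}, ∅) :: (∅, ∅, ∅)]⟩
14. ⟨S=[clo(λx. (x x), ∅)]; E={x↦clo(λx. (x x), ∅)}; C=[x :: AP]; D=[(∅, {x↦clo(λx. (x x), ∅)}, ∅) :: (∅, {x↦clo(λx. (x x), ∅)}, ∅) :: (∅, ∅, ∅)]⟩
15. ⟨S=[clo(λx. (x x), ∅) :: clo(λx. (x x), ∅)]; E={x↦clo(λx. (x x), ∅)}; C=[AP]; D=[(∅, {x↦clo(λx. (x x), ∅)}, ∅) :: (∅, {x↦clo(λx. (x x), ∅)}, ∅) :: (∅, ∅, ∅)]⟩
16. ⟨S=∅; E={x↦clo(λx. (x x), ∅)}; C=[(x x)]; D=[(∅, {x↦clo(λx. (x x), ∅)}, ∅) :: (∅, {x↦clo(λx. (x x), ∅)}, ∅) :: (∅, {x↦clo(λx. (x x), ∅)}, ∅) :: (∅, ∅, ∅)]⟩
→ 16 transitions taken and the configuration is still not final: no result within 16 steps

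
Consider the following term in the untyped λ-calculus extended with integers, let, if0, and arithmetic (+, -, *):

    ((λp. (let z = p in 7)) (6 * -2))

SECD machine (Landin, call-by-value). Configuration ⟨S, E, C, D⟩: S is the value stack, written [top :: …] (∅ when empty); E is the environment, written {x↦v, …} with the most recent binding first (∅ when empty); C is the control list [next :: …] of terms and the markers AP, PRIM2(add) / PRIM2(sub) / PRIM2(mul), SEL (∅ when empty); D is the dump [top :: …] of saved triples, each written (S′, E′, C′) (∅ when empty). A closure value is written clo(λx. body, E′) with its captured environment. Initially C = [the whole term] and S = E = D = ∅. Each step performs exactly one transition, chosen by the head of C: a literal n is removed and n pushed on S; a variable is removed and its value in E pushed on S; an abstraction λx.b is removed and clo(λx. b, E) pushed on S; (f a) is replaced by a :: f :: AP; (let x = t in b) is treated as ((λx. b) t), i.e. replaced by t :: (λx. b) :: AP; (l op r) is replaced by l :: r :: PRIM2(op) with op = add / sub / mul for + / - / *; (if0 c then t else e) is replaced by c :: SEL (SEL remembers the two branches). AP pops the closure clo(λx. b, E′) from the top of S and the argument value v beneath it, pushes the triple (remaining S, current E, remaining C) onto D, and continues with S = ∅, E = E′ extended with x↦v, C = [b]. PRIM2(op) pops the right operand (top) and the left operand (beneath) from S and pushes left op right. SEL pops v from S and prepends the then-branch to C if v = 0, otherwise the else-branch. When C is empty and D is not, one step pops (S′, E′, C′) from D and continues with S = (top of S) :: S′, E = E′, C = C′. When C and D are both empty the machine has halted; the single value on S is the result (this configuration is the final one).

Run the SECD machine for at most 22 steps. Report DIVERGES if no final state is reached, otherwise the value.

Answer: 7

Execution trace:
t=0: <S=∅, E=∅, C=[((λp. (let z = p in 7)) (6 * -2))], D=∅>
t=1: <S=∅, E=∅, C=[(6 * -2) :: (λp. (let z = p in 7)) :: AP], D=∅>
t=2: <S=∅, E=∅, C=[6 :: -2 :: PRIM2(mul) :: (λp. (let z = p in 7)) :: AP], D=∅>
t=3: <S=[6], E=∅, C=[-2 :: PRIM2(mul) :: (λp. (let z = p in 7)) :: AP], D=∅>
t=4: <S=[-2 :: 6], E=∅, C=[PRIM2(mul) :: (λp. (let z = p in 7)) :: AP], D=∅>
t=5: <S=[-12], E=∅, C=[(λp. (let z = p in 7)) :: AP], D=∅>
t=6: <S=[clo(λp. (let z = p in 7), ∅) :: -12], E=∅, C=[AP], D=∅>
t=7: <S=∅, E={p↦-12}, C=[(let z = p in 7)], D=[(∅, ∅, ∅)]>
t=8: <S=∅, E={p↦-12}, C=[p :: (λz. 7) :: AP], D=[(∅, ∅, ∅)]>
t=9: <S=[-12], E={p↦-12}, C=[(λz. 7) :: AP], D=[(∅, ∅, ∅)]>
t=10: <S=[clo(λz. 7, {p↦-12}) :: -12], E={p↦-12}, C=[AP], D=[(∅, ∅, ∅)]>
t=11: <S=∅, E={z↦-12, p↦-12}, C=[7], D=[(∅, {p↦-12}, ∅) :: (∅, ∅, ∅)]>
t=12: <S=[7], E={z↦-12, p↦-12}, C=∅, D=[(∅, {p↦-12}, ∅) :: (∅, ∅, ∅)]>
t=13: <S=[7], E={p↦-12}, C=∅, D=[(∅, ∅, ∅)]>
t=14: <S=[7], E=∅, C=∅, D=∅>
→ final value 7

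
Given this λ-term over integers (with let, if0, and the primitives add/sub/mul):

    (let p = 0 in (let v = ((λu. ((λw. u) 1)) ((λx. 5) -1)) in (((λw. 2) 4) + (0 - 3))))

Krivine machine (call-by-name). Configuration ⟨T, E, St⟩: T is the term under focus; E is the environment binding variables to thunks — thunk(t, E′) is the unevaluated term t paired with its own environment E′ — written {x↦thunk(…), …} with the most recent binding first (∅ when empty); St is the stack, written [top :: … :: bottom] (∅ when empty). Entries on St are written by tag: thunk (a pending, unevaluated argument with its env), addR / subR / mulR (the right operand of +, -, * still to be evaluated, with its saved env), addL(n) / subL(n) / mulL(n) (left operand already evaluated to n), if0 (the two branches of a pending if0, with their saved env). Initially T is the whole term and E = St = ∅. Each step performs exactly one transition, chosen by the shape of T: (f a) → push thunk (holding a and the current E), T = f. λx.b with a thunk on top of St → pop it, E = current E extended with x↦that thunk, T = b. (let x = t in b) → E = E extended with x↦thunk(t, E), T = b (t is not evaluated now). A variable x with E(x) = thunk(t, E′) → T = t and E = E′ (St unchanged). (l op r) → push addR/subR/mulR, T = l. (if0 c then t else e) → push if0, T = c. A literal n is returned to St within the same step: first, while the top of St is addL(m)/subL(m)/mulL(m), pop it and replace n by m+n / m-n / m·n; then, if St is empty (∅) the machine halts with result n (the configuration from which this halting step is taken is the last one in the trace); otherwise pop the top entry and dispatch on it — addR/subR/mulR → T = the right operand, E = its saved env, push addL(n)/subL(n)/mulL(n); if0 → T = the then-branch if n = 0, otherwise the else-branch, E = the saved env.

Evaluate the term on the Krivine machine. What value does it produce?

step 0: ⟨T=(let p = 0 in (let v = ((λu. ((λw. u) 1)) ((λx. 5) -1)) in (((λw. 2) 4) + (0 - 3)))); E=∅; St=∅⟩
step 1: ⟨T=(let v = ((λu. ((λw. u) 1)) ((λx. 5) -1)) in (((λw. 2) 4) + (0 - 3))); E={p↦thunk(0, ∅)}; St=∅⟩
step 2: ⟨T=(((λw. 2) 4) + (0 - 3)); E={v↦thunk(((λu. ((λw. u) 1)) ((λx. 5) -1)), {p↦thunk(0, ∅)}), p↦thunk(0, ∅)}; St=∅⟩
step 3: ⟨T=((λw. 2) 4); E={v↦thunk(((λu. ((λw. u) 1)) ((λx. 5) -1)), {p↦thunk(0, ∅)}), p↦thunk(0, ∅)}; St=[addR]⟩
step 4: ⟨T=(λw. 2); E={v↦thunk(((λu. ((λw. u) 1)) ((λx. 5) -1)), {p↦thunk(0, ∅)}), p↦thunk(0, ∅)}; St=[thunk :: addR]⟩
step 5: ⟨T=2; E={w↦thunk(4, {v↦thunk(((λu. ((λw. u) 1)) ((λx. 5) -1)), {p↦thunk(0, ∅)}), p↦thunk(0, ∅)}), v↦thunk(((λu. ((λw. u) 1)) ((λx. 5) -1)), {p↦thunk(0, ∅)}), p↦thunk(0, ∅)}; St=[addR]⟩
step 6: ⟨T=(0 - 3); E={v↦thunk(((λu. ((λw. u) 1)) ((λx. 5) -1)), {p↦thunk(0, ∅)}), p↦thunk(0, ∅)}; St=[addL(2)]⟩
step 7: ⟨T=0; E={v↦thunk(((λu. ((λw. u) 1)) ((λx. 5) -1)), {p↦thunk(0, ∅)}), p↦thunk(0, ∅)}; St=[subR :: addL(2)]⟩
step 8: ⟨T=3; E={v↦thunk(((λu. ((λw. u) 1)) ((λx. 5) -1)), {p↦thunk(0, ∅)}), p↦thunk(0, ∅)}; St=[subL(0) :: addL(2)]⟩
→ final value -1

Answer: -1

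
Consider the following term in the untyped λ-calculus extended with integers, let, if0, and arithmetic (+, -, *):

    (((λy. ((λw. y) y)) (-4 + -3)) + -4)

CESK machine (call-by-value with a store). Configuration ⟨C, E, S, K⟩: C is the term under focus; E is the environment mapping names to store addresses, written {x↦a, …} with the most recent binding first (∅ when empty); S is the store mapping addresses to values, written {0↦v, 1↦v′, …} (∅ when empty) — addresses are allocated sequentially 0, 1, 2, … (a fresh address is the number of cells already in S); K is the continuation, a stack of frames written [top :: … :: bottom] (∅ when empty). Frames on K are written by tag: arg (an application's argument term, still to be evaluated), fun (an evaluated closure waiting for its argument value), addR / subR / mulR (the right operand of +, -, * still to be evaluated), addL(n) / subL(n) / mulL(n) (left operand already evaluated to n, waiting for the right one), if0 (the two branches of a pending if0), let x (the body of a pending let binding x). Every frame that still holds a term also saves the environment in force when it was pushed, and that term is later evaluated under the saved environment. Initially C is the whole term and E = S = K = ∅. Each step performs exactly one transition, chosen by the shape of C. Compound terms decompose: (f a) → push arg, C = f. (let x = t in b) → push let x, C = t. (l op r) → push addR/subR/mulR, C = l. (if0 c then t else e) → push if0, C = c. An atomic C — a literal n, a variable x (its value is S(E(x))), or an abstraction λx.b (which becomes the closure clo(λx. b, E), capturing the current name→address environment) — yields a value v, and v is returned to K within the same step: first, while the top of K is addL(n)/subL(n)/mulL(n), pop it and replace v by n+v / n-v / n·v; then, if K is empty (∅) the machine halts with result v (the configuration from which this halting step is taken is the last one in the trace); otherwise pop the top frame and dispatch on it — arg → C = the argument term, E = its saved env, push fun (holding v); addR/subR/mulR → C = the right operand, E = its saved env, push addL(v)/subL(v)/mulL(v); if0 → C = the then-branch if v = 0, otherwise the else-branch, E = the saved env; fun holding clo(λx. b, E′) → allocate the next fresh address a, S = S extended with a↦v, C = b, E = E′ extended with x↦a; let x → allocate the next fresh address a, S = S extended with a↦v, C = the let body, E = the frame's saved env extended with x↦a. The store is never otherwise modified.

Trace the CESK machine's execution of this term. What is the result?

Answer: -11

Execution trace:
t=0: [C=(((λy. ((λw. y) y)) (-4 + -3)) + -4) | E=∅ | S=∅ | K=∅]
t=1: [C=((λy. ((λw. y) y)) (-4 + -3)) | E=∅ | S=∅ | K=[addR]]
t=2: [C=(λy. ((λw. y) y)) | E=∅ | S=∅ | K=[arg :: addR]]
t=3: [C=(-4 + -3) | E=∅ | S=∅ | K=[fun :: addR]]
t=4: [C=-4 | E=∅ | S=∅ | K=[addR :: fun :: addR]]
t=5: [C=-3 | E=∅ | S=∅ | K=[addL(-4) :: fun :: addR]]
t=6: [C=((λw. y) y) | E={y↦0} | S={0↦-7} | K=[addR]]
t=7: [C=(λw. y) | E={y↦0} | S={0↦-7} | K=[arg :: addR]]
t=8: [C=y | E={y↦0} | S={0↦-7} | K=[fun :: addR]]
t=9: [C=y | E={w↦1, y↦0} | S={0↦-7, 1↦-7} | K=[addR]]
t=10: [C=-4 | E=∅ | S={0↦-7, 1↦-7} | K=[addL(-7)]]
→ final value -11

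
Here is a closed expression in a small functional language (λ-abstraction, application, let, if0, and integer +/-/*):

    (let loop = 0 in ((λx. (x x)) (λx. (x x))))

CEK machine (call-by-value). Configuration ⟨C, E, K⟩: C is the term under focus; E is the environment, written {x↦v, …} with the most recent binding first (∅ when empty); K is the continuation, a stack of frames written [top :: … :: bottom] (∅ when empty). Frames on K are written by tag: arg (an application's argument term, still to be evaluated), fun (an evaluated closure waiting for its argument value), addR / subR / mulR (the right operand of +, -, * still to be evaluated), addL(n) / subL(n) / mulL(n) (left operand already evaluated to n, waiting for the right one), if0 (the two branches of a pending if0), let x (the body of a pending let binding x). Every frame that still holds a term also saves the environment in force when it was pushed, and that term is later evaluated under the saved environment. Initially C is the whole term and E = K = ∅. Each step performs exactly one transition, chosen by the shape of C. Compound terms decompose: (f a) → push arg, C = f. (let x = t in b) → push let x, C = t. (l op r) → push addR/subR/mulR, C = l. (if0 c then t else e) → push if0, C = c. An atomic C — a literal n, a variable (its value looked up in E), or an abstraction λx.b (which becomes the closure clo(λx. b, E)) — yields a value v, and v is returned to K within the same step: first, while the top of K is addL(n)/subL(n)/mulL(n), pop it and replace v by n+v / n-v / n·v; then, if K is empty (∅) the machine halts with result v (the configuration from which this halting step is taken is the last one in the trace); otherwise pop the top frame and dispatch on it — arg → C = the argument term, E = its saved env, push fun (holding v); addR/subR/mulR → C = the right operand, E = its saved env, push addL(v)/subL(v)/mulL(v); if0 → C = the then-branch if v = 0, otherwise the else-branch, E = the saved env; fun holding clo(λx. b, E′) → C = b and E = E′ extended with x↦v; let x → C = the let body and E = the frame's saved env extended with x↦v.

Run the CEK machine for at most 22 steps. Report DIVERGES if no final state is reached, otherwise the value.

Answer: DIVERGES (no final state within 22 steps)

Machine steps:
0. ⟨C=(let loop = 0 in ((λx. (x x)) (λx. (x x)))); E=∅; K=∅⟩
1. ⟨C=0; E=∅; K=[let loop]⟩
2. ⟨C=((λx. (x x)) (λx. (x x))); E={loop↦0}; K=∅⟩
3. ⟨C=(λx. (x x)); E={loop↦0}; K=[arg]⟩
4. ⟨C=(λx. (x x)); E={loop↦0}; K=[fun]⟩
5. ⟨C=(x x); E={x↦clo(λx. (x x), {loop↦0}), loop↦0}; K=∅⟩
6. ⟨C=x; E={x↦clo(λx. (x x), {loop↦0}), loop↦0}; K=[arg]⟩
7. ⟨C=x; E={x↦clo(λx. (x x), {loop↦0}), loop↦0}; K=[fun]⟩
… configuration repeats with period 3 (steps 5–7 recur indefinitely) …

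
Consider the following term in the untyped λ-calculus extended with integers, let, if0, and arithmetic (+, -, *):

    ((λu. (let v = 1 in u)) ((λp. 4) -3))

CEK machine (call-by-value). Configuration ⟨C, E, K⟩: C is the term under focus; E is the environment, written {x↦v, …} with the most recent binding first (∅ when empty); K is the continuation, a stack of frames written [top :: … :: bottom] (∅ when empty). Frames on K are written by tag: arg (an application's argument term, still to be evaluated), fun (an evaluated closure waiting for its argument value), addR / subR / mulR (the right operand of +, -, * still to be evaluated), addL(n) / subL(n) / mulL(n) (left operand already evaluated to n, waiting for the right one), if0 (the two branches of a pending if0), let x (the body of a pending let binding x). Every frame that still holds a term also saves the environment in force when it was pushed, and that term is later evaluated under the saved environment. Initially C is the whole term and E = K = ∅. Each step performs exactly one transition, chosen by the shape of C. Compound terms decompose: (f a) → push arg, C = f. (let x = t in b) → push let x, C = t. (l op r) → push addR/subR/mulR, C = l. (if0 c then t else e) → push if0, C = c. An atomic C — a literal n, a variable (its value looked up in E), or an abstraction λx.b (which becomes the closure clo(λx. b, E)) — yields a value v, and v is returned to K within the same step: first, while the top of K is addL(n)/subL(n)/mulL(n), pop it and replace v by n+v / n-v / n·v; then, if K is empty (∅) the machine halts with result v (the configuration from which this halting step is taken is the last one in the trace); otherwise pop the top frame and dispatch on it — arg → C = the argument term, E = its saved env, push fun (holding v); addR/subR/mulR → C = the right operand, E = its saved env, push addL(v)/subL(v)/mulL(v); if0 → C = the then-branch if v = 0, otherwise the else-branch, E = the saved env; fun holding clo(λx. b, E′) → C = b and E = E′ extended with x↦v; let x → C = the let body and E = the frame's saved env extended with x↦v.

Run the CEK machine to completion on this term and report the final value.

step 0: <C=((λu. (let v = 1 in u)) ((λp. 4) -3)), E=∅, K=∅>
step 1: <C=(λu. (let v = 1 in u)), E=∅, K=[arg]>
step 2: <C=((λp. 4) -3), E=∅, K=[fun]>
step 3: <C=(λp. 4), E=∅, K=[arg :: fun]>
step 4: <C=-3, E=∅, K=[fun :: fun]>
step 5: <C=4, E={p↦-3}, K=[fun]>
step 6: <C=(let v = 1 in u), E={u↦4}, K=∅>
step 7: <C=1, E={u↦4}, K=[let v]>
step 8: <C=u, E={v↦1, u↦4}, K=∅>
→ final value 4

Answer: 4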